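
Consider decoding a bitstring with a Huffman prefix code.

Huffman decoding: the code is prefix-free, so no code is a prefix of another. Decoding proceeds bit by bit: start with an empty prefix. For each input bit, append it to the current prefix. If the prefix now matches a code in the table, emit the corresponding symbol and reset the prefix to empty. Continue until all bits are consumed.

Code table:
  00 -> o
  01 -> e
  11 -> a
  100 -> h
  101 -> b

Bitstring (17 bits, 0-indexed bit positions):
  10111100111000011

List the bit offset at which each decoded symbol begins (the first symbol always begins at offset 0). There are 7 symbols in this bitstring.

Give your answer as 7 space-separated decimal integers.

Answer: 0 3 5 8 10 13 15

Derivation:
Bit 0: prefix='1' (no match yet)
Bit 1: prefix='10' (no match yet)
Bit 2: prefix='101' -> emit 'b', reset
Bit 3: prefix='1' (no match yet)
Bit 4: prefix='11' -> emit 'a', reset
Bit 5: prefix='1' (no match yet)
Bit 6: prefix='10' (no match yet)
Bit 7: prefix='100' -> emit 'h', reset
Bit 8: prefix='1' (no match yet)
Bit 9: prefix='11' -> emit 'a', reset
Bit 10: prefix='1' (no match yet)
Bit 11: prefix='10' (no match yet)
Bit 12: prefix='100' -> emit 'h', reset
Bit 13: prefix='0' (no match yet)
Bit 14: prefix='00' -> emit 'o', reset
Bit 15: prefix='1' (no match yet)
Bit 16: prefix='11' -> emit 'a', reset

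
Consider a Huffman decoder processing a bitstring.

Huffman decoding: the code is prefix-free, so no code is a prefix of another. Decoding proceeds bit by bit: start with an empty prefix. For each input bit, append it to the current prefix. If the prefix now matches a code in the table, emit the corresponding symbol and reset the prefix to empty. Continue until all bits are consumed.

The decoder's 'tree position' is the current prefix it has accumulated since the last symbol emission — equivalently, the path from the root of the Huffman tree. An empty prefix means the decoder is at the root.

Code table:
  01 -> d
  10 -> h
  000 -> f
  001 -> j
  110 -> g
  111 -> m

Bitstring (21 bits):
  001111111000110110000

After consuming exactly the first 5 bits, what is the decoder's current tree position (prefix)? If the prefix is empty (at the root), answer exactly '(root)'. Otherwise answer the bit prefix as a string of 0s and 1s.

Bit 0: prefix='0' (no match yet)
Bit 1: prefix='00' (no match yet)
Bit 2: prefix='001' -> emit 'j', reset
Bit 3: prefix='1' (no match yet)
Bit 4: prefix='11' (no match yet)

Answer: 11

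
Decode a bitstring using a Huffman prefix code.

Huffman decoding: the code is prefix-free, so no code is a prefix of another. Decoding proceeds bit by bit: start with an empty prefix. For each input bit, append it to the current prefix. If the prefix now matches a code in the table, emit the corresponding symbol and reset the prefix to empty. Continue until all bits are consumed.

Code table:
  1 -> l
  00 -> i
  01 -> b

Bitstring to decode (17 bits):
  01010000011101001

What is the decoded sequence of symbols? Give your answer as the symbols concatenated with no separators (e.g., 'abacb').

Answer: bbiibllbil

Derivation:
Bit 0: prefix='0' (no match yet)
Bit 1: prefix='01' -> emit 'b', reset
Bit 2: prefix='0' (no match yet)
Bit 3: prefix='01' -> emit 'b', reset
Bit 4: prefix='0' (no match yet)
Bit 5: prefix='00' -> emit 'i', reset
Bit 6: prefix='0' (no match yet)
Bit 7: prefix='00' -> emit 'i', reset
Bit 8: prefix='0' (no match yet)
Bit 9: prefix='01' -> emit 'b', reset
Bit 10: prefix='1' -> emit 'l', reset
Bit 11: prefix='1' -> emit 'l', reset
Bit 12: prefix='0' (no match yet)
Bit 13: prefix='01' -> emit 'b', reset
Bit 14: prefix='0' (no match yet)
Bit 15: prefix='00' -> emit 'i', reset
Bit 16: prefix='1' -> emit 'l', reset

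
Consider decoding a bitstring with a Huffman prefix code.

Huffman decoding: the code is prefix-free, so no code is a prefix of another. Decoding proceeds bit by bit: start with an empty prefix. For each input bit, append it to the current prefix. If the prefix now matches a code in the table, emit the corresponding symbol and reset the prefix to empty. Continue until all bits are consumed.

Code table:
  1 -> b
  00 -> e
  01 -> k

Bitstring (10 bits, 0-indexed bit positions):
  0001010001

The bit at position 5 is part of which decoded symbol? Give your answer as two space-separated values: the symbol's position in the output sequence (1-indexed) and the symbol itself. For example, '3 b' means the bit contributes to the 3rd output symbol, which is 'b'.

Answer: 3 k

Derivation:
Bit 0: prefix='0' (no match yet)
Bit 1: prefix='00' -> emit 'e', reset
Bit 2: prefix='0' (no match yet)
Bit 3: prefix='01' -> emit 'k', reset
Bit 4: prefix='0' (no match yet)
Bit 5: prefix='01' -> emit 'k', reset
Bit 6: prefix='0' (no match yet)
Bit 7: prefix='00' -> emit 'e', reset
Bit 8: prefix='0' (no match yet)
Bit 9: prefix='01' -> emit 'k', reset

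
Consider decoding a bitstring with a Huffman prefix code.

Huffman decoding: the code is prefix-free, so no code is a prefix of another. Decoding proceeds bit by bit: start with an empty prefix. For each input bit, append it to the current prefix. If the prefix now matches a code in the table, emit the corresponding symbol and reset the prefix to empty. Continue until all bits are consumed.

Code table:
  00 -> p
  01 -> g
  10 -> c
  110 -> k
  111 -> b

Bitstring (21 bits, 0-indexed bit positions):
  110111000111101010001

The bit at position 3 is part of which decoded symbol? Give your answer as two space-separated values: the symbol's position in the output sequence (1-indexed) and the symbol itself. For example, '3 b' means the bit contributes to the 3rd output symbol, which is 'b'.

Answer: 2 b

Derivation:
Bit 0: prefix='1' (no match yet)
Bit 1: prefix='11' (no match yet)
Bit 2: prefix='110' -> emit 'k', reset
Bit 3: prefix='1' (no match yet)
Bit 4: prefix='11' (no match yet)
Bit 5: prefix='111' -> emit 'b', reset
Bit 6: prefix='0' (no match yet)
Bit 7: prefix='00' -> emit 'p', reset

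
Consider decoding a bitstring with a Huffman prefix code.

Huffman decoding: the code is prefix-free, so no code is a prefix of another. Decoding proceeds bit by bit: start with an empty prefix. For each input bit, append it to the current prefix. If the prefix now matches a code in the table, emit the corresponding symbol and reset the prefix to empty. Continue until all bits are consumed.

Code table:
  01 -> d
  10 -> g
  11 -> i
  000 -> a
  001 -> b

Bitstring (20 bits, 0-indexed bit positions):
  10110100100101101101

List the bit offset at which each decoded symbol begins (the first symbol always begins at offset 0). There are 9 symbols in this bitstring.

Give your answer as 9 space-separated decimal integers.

Bit 0: prefix='1' (no match yet)
Bit 1: prefix='10' -> emit 'g', reset
Bit 2: prefix='1' (no match yet)
Bit 3: prefix='11' -> emit 'i', reset
Bit 4: prefix='0' (no match yet)
Bit 5: prefix='01' -> emit 'd', reset
Bit 6: prefix='0' (no match yet)
Bit 7: prefix='00' (no match yet)
Bit 8: prefix='001' -> emit 'b', reset
Bit 9: prefix='0' (no match yet)
Bit 10: prefix='00' (no match yet)
Bit 11: prefix='001' -> emit 'b', reset
Bit 12: prefix='0' (no match yet)
Bit 13: prefix='01' -> emit 'd', reset
Bit 14: prefix='1' (no match yet)
Bit 15: prefix='10' -> emit 'g', reset
Bit 16: prefix='1' (no match yet)
Bit 17: prefix='11' -> emit 'i', reset
Bit 18: prefix='0' (no match yet)
Bit 19: prefix='01' -> emit 'd', reset

Answer: 0 2 4 6 9 12 14 16 18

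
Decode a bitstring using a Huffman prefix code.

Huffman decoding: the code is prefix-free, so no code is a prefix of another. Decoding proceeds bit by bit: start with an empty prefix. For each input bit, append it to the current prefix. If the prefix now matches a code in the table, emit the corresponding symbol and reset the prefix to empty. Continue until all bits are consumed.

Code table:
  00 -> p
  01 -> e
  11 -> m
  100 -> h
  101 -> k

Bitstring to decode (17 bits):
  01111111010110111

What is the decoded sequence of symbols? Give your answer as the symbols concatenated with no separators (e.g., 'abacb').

Answer: emmmeekm

Derivation:
Bit 0: prefix='0' (no match yet)
Bit 1: prefix='01' -> emit 'e', reset
Bit 2: prefix='1' (no match yet)
Bit 3: prefix='11' -> emit 'm', reset
Bit 4: prefix='1' (no match yet)
Bit 5: prefix='11' -> emit 'm', reset
Bit 6: prefix='1' (no match yet)
Bit 7: prefix='11' -> emit 'm', reset
Bit 8: prefix='0' (no match yet)
Bit 9: prefix='01' -> emit 'e', reset
Bit 10: prefix='0' (no match yet)
Bit 11: prefix='01' -> emit 'e', reset
Bit 12: prefix='1' (no match yet)
Bit 13: prefix='10' (no match yet)
Bit 14: prefix='101' -> emit 'k', reset
Bit 15: prefix='1' (no match yet)
Bit 16: prefix='11' -> emit 'm', reset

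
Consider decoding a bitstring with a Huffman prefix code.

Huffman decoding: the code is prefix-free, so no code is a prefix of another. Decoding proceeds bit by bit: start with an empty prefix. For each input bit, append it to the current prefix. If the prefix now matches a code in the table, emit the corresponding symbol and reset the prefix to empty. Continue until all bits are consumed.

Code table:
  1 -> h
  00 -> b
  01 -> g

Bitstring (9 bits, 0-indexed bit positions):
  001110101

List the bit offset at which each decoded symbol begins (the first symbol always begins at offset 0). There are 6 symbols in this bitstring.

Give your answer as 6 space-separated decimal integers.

Bit 0: prefix='0' (no match yet)
Bit 1: prefix='00' -> emit 'b', reset
Bit 2: prefix='1' -> emit 'h', reset
Bit 3: prefix='1' -> emit 'h', reset
Bit 4: prefix='1' -> emit 'h', reset
Bit 5: prefix='0' (no match yet)
Bit 6: prefix='01' -> emit 'g', reset
Bit 7: prefix='0' (no match yet)
Bit 8: prefix='01' -> emit 'g', reset

Answer: 0 2 3 4 5 7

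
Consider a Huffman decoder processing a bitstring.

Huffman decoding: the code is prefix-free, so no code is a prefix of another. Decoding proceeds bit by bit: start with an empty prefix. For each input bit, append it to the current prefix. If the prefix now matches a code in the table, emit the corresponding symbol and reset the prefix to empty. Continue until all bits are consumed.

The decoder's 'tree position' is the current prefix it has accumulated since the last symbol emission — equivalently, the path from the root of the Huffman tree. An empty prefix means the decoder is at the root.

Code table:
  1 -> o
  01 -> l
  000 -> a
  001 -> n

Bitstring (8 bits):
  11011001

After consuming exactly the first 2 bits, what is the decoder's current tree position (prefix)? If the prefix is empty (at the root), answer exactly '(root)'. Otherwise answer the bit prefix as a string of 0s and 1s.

Answer: (root)

Derivation:
Bit 0: prefix='1' -> emit 'o', reset
Bit 1: prefix='1' -> emit 'o', reset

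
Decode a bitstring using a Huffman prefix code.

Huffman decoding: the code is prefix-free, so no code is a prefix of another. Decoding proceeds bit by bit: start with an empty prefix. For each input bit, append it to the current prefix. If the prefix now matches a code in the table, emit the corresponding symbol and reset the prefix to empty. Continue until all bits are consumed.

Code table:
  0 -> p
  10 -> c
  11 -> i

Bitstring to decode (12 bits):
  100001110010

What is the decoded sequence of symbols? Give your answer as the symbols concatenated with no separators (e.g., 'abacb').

Bit 0: prefix='1' (no match yet)
Bit 1: prefix='10' -> emit 'c', reset
Bit 2: prefix='0' -> emit 'p', reset
Bit 3: prefix='0' -> emit 'p', reset
Bit 4: prefix='0' -> emit 'p', reset
Bit 5: prefix='1' (no match yet)
Bit 6: prefix='11' -> emit 'i', reset
Bit 7: prefix='1' (no match yet)
Bit 8: prefix='10' -> emit 'c', reset
Bit 9: prefix='0' -> emit 'p', reset
Bit 10: prefix='1' (no match yet)
Bit 11: prefix='10' -> emit 'c', reset

Answer: cpppicpc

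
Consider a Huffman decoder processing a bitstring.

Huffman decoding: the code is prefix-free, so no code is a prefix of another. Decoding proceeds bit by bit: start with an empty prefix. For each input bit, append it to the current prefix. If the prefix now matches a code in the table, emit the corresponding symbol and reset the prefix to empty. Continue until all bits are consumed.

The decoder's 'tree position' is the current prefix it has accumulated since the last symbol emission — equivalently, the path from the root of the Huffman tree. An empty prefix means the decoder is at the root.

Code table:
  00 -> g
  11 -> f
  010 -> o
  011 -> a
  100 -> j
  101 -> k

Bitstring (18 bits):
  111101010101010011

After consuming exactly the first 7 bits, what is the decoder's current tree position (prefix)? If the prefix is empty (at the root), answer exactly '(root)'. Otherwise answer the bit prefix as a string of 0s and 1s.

Answer: (root)

Derivation:
Bit 0: prefix='1' (no match yet)
Bit 1: prefix='11' -> emit 'f', reset
Bit 2: prefix='1' (no match yet)
Bit 3: prefix='11' -> emit 'f', reset
Bit 4: prefix='0' (no match yet)
Bit 5: prefix='01' (no match yet)
Bit 6: prefix='010' -> emit 'o', reset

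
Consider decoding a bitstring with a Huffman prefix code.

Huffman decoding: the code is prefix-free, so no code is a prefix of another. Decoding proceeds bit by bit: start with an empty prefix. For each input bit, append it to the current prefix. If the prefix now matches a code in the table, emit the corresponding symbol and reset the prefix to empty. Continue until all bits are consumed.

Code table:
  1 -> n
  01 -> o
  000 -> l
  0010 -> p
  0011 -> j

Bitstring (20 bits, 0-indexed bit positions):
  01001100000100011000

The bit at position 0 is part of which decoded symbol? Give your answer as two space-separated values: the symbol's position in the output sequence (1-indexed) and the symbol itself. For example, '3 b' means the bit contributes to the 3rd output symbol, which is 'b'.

Bit 0: prefix='0' (no match yet)
Bit 1: prefix='01' -> emit 'o', reset
Bit 2: prefix='0' (no match yet)
Bit 3: prefix='00' (no match yet)
Bit 4: prefix='001' (no match yet)

Answer: 1 o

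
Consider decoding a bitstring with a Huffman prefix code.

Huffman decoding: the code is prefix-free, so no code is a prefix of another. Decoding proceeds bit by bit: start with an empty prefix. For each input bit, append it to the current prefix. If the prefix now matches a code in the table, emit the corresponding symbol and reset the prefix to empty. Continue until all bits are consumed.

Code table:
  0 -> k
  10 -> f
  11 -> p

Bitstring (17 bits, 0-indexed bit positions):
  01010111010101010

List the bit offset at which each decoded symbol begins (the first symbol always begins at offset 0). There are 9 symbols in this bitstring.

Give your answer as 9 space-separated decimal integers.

Answer: 0 1 3 5 7 9 11 13 15

Derivation:
Bit 0: prefix='0' -> emit 'k', reset
Bit 1: prefix='1' (no match yet)
Bit 2: prefix='10' -> emit 'f', reset
Bit 3: prefix='1' (no match yet)
Bit 4: prefix='10' -> emit 'f', reset
Bit 5: prefix='1' (no match yet)
Bit 6: prefix='11' -> emit 'p', reset
Bit 7: prefix='1' (no match yet)
Bit 8: prefix='10' -> emit 'f', reset
Bit 9: prefix='1' (no match yet)
Bit 10: prefix='10' -> emit 'f', reset
Bit 11: prefix='1' (no match yet)
Bit 12: prefix='10' -> emit 'f', reset
Bit 13: prefix='1' (no match yet)
Bit 14: prefix='10' -> emit 'f', reset
Bit 15: prefix='1' (no match yet)
Bit 16: prefix='10' -> emit 'f', reset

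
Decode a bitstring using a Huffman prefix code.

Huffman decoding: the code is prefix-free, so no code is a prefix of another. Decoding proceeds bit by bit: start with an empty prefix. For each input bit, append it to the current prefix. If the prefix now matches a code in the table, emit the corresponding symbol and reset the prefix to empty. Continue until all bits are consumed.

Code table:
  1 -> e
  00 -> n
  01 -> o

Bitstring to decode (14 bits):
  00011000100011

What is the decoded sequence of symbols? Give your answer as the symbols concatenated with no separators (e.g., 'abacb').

Bit 0: prefix='0' (no match yet)
Bit 1: prefix='00' -> emit 'n', reset
Bit 2: prefix='0' (no match yet)
Bit 3: prefix='01' -> emit 'o', reset
Bit 4: prefix='1' -> emit 'e', reset
Bit 5: prefix='0' (no match yet)
Bit 6: prefix='00' -> emit 'n', reset
Bit 7: prefix='0' (no match yet)
Bit 8: prefix='01' -> emit 'o', reset
Bit 9: prefix='0' (no match yet)
Bit 10: prefix='00' -> emit 'n', reset
Bit 11: prefix='0' (no match yet)
Bit 12: prefix='01' -> emit 'o', reset
Bit 13: prefix='1' -> emit 'e', reset

Answer: noenonoe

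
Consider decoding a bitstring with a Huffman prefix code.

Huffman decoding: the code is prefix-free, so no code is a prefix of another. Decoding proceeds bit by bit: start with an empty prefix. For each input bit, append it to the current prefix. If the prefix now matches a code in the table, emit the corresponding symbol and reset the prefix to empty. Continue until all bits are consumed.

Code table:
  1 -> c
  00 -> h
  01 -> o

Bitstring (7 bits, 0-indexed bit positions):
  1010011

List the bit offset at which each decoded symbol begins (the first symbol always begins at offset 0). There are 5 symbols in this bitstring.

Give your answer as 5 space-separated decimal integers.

Answer: 0 1 3 5 6

Derivation:
Bit 0: prefix='1' -> emit 'c', reset
Bit 1: prefix='0' (no match yet)
Bit 2: prefix='01' -> emit 'o', reset
Bit 3: prefix='0' (no match yet)
Bit 4: prefix='00' -> emit 'h', reset
Bit 5: prefix='1' -> emit 'c', reset
Bit 6: prefix='1' -> emit 'c', reset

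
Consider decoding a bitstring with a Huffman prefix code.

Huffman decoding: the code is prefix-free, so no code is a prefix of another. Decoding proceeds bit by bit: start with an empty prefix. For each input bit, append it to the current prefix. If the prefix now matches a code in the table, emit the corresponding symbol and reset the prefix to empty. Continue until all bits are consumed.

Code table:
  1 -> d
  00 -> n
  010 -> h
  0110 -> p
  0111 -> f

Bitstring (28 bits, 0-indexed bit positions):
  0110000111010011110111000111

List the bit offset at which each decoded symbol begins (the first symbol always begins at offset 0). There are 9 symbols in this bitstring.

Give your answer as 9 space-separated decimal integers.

Bit 0: prefix='0' (no match yet)
Bit 1: prefix='01' (no match yet)
Bit 2: prefix='011' (no match yet)
Bit 3: prefix='0110' -> emit 'p', reset
Bit 4: prefix='0' (no match yet)
Bit 5: prefix='00' -> emit 'n', reset
Bit 6: prefix='0' (no match yet)
Bit 7: prefix='01' (no match yet)
Bit 8: prefix='011' (no match yet)
Bit 9: prefix='0111' -> emit 'f', reset
Bit 10: prefix='0' (no match yet)
Bit 11: prefix='01' (no match yet)
Bit 12: prefix='010' -> emit 'h', reset
Bit 13: prefix='0' (no match yet)
Bit 14: prefix='01' (no match yet)
Bit 15: prefix='011' (no match yet)
Bit 16: prefix='0111' -> emit 'f', reset
Bit 17: prefix='1' -> emit 'd', reset
Bit 18: prefix='0' (no match yet)
Bit 19: prefix='01' (no match yet)
Bit 20: prefix='011' (no match yet)
Bit 21: prefix='0111' -> emit 'f', reset
Bit 22: prefix='0' (no match yet)
Bit 23: prefix='00' -> emit 'n', reset
Bit 24: prefix='0' (no match yet)
Bit 25: prefix='01' (no match yet)
Bit 26: prefix='011' (no match yet)
Bit 27: prefix='0111' -> emit 'f', reset

Answer: 0 4 6 10 13 17 18 22 24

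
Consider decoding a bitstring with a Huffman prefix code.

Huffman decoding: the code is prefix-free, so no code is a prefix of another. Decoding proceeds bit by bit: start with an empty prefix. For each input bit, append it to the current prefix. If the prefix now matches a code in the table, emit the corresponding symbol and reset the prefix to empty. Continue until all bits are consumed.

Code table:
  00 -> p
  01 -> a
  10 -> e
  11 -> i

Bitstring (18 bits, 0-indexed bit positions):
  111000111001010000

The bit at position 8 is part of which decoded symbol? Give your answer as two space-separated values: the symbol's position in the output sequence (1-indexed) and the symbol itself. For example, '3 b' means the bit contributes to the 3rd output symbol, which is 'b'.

Bit 0: prefix='1' (no match yet)
Bit 1: prefix='11' -> emit 'i', reset
Bit 2: prefix='1' (no match yet)
Bit 3: prefix='10' -> emit 'e', reset
Bit 4: prefix='0' (no match yet)
Bit 5: prefix='00' -> emit 'p', reset
Bit 6: prefix='1' (no match yet)
Bit 7: prefix='11' -> emit 'i', reset
Bit 8: prefix='1' (no match yet)
Bit 9: prefix='10' -> emit 'e', reset
Bit 10: prefix='0' (no match yet)
Bit 11: prefix='01' -> emit 'a', reset
Bit 12: prefix='0' (no match yet)

Answer: 5 e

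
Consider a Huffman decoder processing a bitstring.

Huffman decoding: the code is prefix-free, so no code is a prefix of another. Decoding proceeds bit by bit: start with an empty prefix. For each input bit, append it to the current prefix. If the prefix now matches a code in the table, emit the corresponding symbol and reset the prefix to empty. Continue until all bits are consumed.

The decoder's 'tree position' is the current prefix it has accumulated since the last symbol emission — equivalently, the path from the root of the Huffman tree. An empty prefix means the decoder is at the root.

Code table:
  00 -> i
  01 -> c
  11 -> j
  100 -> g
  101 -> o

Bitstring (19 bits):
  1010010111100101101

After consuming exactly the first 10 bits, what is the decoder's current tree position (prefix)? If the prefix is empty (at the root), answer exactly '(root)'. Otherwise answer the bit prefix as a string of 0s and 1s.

Bit 0: prefix='1' (no match yet)
Bit 1: prefix='10' (no match yet)
Bit 2: prefix='101' -> emit 'o', reset
Bit 3: prefix='0' (no match yet)
Bit 4: prefix='00' -> emit 'i', reset
Bit 5: prefix='1' (no match yet)
Bit 6: prefix='10' (no match yet)
Bit 7: prefix='101' -> emit 'o', reset
Bit 8: prefix='1' (no match yet)
Bit 9: prefix='11' -> emit 'j', reset

Answer: (root)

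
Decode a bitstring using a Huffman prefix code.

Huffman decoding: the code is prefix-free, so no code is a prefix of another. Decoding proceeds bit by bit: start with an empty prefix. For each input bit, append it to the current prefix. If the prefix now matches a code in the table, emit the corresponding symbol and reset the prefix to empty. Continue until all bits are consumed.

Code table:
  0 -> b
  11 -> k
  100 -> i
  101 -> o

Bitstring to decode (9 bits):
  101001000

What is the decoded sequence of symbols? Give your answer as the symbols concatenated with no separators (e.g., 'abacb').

Answer: obbib

Derivation:
Bit 0: prefix='1' (no match yet)
Bit 1: prefix='10' (no match yet)
Bit 2: prefix='101' -> emit 'o', reset
Bit 3: prefix='0' -> emit 'b', reset
Bit 4: prefix='0' -> emit 'b', reset
Bit 5: prefix='1' (no match yet)
Bit 6: prefix='10' (no match yet)
Bit 7: prefix='100' -> emit 'i', reset
Bit 8: prefix='0' -> emit 'b', reset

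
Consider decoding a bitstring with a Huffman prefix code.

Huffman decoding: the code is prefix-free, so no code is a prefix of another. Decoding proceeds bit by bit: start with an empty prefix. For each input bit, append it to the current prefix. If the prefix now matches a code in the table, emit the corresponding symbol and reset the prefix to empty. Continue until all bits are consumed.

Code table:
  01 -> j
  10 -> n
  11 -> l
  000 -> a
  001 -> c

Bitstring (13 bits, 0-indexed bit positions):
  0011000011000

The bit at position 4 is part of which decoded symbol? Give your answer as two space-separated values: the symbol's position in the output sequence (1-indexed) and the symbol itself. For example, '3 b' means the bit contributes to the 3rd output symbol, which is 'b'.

Bit 0: prefix='0' (no match yet)
Bit 1: prefix='00' (no match yet)
Bit 2: prefix='001' -> emit 'c', reset
Bit 3: prefix='1' (no match yet)
Bit 4: prefix='10' -> emit 'n', reset
Bit 5: prefix='0' (no match yet)
Bit 6: prefix='00' (no match yet)
Bit 7: prefix='000' -> emit 'a', reset
Bit 8: prefix='1' (no match yet)

Answer: 2 n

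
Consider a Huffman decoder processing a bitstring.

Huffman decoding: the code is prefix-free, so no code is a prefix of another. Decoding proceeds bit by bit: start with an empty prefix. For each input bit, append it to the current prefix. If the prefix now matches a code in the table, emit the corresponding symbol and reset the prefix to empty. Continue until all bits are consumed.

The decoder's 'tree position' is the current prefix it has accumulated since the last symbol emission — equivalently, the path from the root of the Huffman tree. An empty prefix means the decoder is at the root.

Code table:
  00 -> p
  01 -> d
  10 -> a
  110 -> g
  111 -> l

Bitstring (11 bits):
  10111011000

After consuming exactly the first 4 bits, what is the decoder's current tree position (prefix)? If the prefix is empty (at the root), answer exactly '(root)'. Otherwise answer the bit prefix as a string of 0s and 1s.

Bit 0: prefix='1' (no match yet)
Bit 1: prefix='10' -> emit 'a', reset
Bit 2: prefix='1' (no match yet)
Bit 3: prefix='11' (no match yet)

Answer: 11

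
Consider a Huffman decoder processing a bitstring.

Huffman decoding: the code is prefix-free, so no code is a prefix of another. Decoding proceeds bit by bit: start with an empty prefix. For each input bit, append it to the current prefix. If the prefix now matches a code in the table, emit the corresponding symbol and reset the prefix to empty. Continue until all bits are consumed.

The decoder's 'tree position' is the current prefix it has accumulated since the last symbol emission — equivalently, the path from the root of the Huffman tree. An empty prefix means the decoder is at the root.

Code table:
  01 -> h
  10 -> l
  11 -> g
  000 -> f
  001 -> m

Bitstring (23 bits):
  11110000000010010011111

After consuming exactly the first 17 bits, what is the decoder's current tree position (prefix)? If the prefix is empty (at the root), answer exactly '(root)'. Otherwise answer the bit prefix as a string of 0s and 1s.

Bit 0: prefix='1' (no match yet)
Bit 1: prefix='11' -> emit 'g', reset
Bit 2: prefix='1' (no match yet)
Bit 3: prefix='11' -> emit 'g', reset
Bit 4: prefix='0' (no match yet)
Bit 5: prefix='00' (no match yet)
Bit 6: prefix='000' -> emit 'f', reset
Bit 7: prefix='0' (no match yet)
Bit 8: prefix='00' (no match yet)
Bit 9: prefix='000' -> emit 'f', reset
Bit 10: prefix='0' (no match yet)
Bit 11: prefix='00' (no match yet)
Bit 12: prefix='001' -> emit 'm', reset
Bit 13: prefix='0' (no match yet)
Bit 14: prefix='00' (no match yet)
Bit 15: prefix='001' -> emit 'm', reset
Bit 16: prefix='0' (no match yet)

Answer: 0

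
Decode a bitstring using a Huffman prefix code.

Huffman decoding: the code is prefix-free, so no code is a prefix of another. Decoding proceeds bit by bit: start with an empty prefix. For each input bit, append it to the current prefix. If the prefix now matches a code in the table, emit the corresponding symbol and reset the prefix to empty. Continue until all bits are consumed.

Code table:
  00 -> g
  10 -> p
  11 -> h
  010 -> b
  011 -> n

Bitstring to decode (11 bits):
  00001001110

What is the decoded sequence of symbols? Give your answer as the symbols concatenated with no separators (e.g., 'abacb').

Answer: ggpnp

Derivation:
Bit 0: prefix='0' (no match yet)
Bit 1: prefix='00' -> emit 'g', reset
Bit 2: prefix='0' (no match yet)
Bit 3: prefix='00' -> emit 'g', reset
Bit 4: prefix='1' (no match yet)
Bit 5: prefix='10' -> emit 'p', reset
Bit 6: prefix='0' (no match yet)
Bit 7: prefix='01' (no match yet)
Bit 8: prefix='011' -> emit 'n', reset
Bit 9: prefix='1' (no match yet)
Bit 10: prefix='10' -> emit 'p', reset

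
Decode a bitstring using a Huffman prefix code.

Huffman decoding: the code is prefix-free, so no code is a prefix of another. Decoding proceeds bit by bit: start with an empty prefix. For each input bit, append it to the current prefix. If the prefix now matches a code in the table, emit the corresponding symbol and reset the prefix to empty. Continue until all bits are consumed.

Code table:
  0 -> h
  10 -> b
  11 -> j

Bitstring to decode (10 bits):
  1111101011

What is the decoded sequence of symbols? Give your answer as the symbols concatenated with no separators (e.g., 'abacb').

Bit 0: prefix='1' (no match yet)
Bit 1: prefix='11' -> emit 'j', reset
Bit 2: prefix='1' (no match yet)
Bit 3: prefix='11' -> emit 'j', reset
Bit 4: prefix='1' (no match yet)
Bit 5: prefix='10' -> emit 'b', reset
Bit 6: prefix='1' (no match yet)
Bit 7: prefix='10' -> emit 'b', reset
Bit 8: prefix='1' (no match yet)
Bit 9: prefix='11' -> emit 'j', reset

Answer: jjbbj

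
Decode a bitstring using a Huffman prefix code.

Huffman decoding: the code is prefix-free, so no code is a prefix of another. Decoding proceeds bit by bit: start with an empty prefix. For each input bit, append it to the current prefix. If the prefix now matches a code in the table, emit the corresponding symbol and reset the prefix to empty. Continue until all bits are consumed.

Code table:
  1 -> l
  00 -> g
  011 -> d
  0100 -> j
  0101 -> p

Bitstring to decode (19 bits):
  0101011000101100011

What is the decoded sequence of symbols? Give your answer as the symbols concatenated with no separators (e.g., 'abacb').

Bit 0: prefix='0' (no match yet)
Bit 1: prefix='01' (no match yet)
Bit 2: prefix='010' (no match yet)
Bit 3: prefix='0101' -> emit 'p', reset
Bit 4: prefix='0' (no match yet)
Bit 5: prefix='01' (no match yet)
Bit 6: prefix='011' -> emit 'd', reset
Bit 7: prefix='0' (no match yet)
Bit 8: prefix='00' -> emit 'g', reset
Bit 9: prefix='0' (no match yet)
Bit 10: prefix='01' (no match yet)
Bit 11: prefix='010' (no match yet)
Bit 12: prefix='0101' -> emit 'p', reset
Bit 13: prefix='1' -> emit 'l', reset
Bit 14: prefix='0' (no match yet)
Bit 15: prefix='00' -> emit 'g', reset
Bit 16: prefix='0' (no match yet)
Bit 17: prefix='01' (no match yet)
Bit 18: prefix='011' -> emit 'd', reset

Answer: pdgplgd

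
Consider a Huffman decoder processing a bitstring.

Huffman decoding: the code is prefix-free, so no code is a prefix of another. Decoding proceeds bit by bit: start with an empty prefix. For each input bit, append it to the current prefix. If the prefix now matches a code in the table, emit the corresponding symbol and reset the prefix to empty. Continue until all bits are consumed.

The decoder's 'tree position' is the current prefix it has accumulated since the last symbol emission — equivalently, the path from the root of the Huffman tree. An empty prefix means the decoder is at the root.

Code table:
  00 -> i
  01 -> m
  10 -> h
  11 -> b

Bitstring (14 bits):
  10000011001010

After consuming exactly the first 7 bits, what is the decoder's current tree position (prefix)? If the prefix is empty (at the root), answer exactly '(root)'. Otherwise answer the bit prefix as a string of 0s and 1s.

Bit 0: prefix='1' (no match yet)
Bit 1: prefix='10' -> emit 'h', reset
Bit 2: prefix='0' (no match yet)
Bit 3: prefix='00' -> emit 'i', reset
Bit 4: prefix='0' (no match yet)
Bit 5: prefix='00' -> emit 'i', reset
Bit 6: prefix='1' (no match yet)

Answer: 1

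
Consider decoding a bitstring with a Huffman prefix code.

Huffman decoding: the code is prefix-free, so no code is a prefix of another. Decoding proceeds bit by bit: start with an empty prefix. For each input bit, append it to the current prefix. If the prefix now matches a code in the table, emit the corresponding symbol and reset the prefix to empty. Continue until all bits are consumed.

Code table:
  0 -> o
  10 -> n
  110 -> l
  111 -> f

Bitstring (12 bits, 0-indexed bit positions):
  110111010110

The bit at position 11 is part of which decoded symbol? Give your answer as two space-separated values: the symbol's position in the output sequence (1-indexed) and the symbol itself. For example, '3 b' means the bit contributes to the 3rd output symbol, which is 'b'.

Bit 0: prefix='1' (no match yet)
Bit 1: prefix='11' (no match yet)
Bit 2: prefix='110' -> emit 'l', reset
Bit 3: prefix='1' (no match yet)
Bit 4: prefix='11' (no match yet)
Bit 5: prefix='111' -> emit 'f', reset
Bit 6: prefix='0' -> emit 'o', reset
Bit 7: prefix='1' (no match yet)
Bit 8: prefix='10' -> emit 'n', reset
Bit 9: prefix='1' (no match yet)
Bit 10: prefix='11' (no match yet)
Bit 11: prefix='110' -> emit 'l', reset

Answer: 5 l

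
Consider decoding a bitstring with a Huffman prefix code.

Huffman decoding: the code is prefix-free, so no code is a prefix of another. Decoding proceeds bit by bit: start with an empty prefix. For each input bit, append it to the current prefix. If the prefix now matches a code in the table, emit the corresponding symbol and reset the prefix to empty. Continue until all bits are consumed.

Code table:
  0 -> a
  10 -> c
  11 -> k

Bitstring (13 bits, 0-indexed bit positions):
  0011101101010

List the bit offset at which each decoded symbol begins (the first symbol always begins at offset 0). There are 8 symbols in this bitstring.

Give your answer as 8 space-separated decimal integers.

Bit 0: prefix='0' -> emit 'a', reset
Bit 1: prefix='0' -> emit 'a', reset
Bit 2: prefix='1' (no match yet)
Bit 3: prefix='11' -> emit 'k', reset
Bit 4: prefix='1' (no match yet)
Bit 5: prefix='10' -> emit 'c', reset
Bit 6: prefix='1' (no match yet)
Bit 7: prefix='11' -> emit 'k', reset
Bit 8: prefix='0' -> emit 'a', reset
Bit 9: prefix='1' (no match yet)
Bit 10: prefix='10' -> emit 'c', reset
Bit 11: prefix='1' (no match yet)
Bit 12: prefix='10' -> emit 'c', reset

Answer: 0 1 2 4 6 8 9 11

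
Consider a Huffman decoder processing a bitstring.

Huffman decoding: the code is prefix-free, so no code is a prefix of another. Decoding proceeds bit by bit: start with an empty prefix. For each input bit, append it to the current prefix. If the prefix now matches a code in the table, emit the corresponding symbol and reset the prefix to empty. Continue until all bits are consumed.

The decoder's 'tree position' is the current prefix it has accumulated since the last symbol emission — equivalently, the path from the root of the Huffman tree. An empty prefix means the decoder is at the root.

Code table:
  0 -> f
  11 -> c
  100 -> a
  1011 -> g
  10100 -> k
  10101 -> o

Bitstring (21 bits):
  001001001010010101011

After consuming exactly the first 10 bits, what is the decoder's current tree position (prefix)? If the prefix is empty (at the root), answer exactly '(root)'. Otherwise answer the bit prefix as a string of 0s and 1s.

Answer: 10

Derivation:
Bit 0: prefix='0' -> emit 'f', reset
Bit 1: prefix='0' -> emit 'f', reset
Bit 2: prefix='1' (no match yet)
Bit 3: prefix='10' (no match yet)
Bit 4: prefix='100' -> emit 'a', reset
Bit 5: prefix='1' (no match yet)
Bit 6: prefix='10' (no match yet)
Bit 7: prefix='100' -> emit 'a', reset
Bit 8: prefix='1' (no match yet)
Bit 9: prefix='10' (no match yet)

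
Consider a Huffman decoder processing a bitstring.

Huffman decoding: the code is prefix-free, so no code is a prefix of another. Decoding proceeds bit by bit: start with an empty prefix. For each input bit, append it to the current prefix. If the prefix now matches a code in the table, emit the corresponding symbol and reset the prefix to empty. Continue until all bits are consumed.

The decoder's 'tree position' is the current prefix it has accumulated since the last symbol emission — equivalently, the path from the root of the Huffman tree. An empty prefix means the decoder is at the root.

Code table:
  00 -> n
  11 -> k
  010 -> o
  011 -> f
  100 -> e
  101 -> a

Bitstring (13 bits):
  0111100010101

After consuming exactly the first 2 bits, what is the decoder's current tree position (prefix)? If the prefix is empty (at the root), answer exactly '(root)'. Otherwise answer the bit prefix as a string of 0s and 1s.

Bit 0: prefix='0' (no match yet)
Bit 1: prefix='01' (no match yet)

Answer: 01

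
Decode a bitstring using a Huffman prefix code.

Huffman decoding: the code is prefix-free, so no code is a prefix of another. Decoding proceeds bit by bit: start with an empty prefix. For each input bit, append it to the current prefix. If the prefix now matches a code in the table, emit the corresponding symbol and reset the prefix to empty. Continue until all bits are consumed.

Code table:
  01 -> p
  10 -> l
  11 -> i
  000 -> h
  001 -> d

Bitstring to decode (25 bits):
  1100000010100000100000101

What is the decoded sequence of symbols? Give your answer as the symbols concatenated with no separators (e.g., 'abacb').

Bit 0: prefix='1' (no match yet)
Bit 1: prefix='11' -> emit 'i', reset
Bit 2: prefix='0' (no match yet)
Bit 3: prefix='00' (no match yet)
Bit 4: prefix='000' -> emit 'h', reset
Bit 5: prefix='0' (no match yet)
Bit 6: prefix='00' (no match yet)
Bit 7: prefix='000' -> emit 'h', reset
Bit 8: prefix='1' (no match yet)
Bit 9: prefix='10' -> emit 'l', reset
Bit 10: prefix='1' (no match yet)
Bit 11: prefix='10' -> emit 'l', reset
Bit 12: prefix='0' (no match yet)
Bit 13: prefix='00' (no match yet)
Bit 14: prefix='000' -> emit 'h', reset
Bit 15: prefix='0' (no match yet)
Bit 16: prefix='01' -> emit 'p', reset
Bit 17: prefix='0' (no match yet)
Bit 18: prefix='00' (no match yet)
Bit 19: prefix='000' -> emit 'h', reset
Bit 20: prefix='0' (no match yet)
Bit 21: prefix='00' (no match yet)
Bit 22: prefix='001' -> emit 'd', reset
Bit 23: prefix='0' (no match yet)
Bit 24: prefix='01' -> emit 'p', reset

Answer: ihhllhphdp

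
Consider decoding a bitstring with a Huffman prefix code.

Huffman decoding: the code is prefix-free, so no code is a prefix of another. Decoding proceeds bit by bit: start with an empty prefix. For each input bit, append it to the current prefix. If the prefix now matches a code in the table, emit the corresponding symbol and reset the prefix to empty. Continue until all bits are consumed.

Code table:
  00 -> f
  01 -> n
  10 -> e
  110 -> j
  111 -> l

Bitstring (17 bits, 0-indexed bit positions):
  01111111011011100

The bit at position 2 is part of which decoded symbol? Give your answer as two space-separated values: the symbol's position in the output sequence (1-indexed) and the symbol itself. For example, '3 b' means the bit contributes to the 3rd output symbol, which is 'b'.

Bit 0: prefix='0' (no match yet)
Bit 1: prefix='01' -> emit 'n', reset
Bit 2: prefix='1' (no match yet)
Bit 3: prefix='11' (no match yet)
Bit 4: prefix='111' -> emit 'l', reset
Bit 5: prefix='1' (no match yet)
Bit 6: prefix='11' (no match yet)

Answer: 2 l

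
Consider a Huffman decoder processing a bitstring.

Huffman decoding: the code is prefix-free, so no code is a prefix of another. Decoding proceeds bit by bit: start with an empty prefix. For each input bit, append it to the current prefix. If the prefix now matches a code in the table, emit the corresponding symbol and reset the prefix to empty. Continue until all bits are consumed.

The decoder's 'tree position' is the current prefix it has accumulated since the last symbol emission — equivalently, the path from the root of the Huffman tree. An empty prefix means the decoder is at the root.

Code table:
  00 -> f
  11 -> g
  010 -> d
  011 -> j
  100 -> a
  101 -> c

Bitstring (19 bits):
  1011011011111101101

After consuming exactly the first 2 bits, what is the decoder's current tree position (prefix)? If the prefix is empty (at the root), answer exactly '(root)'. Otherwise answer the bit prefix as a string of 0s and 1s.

Answer: 10

Derivation:
Bit 0: prefix='1' (no match yet)
Bit 1: prefix='10' (no match yet)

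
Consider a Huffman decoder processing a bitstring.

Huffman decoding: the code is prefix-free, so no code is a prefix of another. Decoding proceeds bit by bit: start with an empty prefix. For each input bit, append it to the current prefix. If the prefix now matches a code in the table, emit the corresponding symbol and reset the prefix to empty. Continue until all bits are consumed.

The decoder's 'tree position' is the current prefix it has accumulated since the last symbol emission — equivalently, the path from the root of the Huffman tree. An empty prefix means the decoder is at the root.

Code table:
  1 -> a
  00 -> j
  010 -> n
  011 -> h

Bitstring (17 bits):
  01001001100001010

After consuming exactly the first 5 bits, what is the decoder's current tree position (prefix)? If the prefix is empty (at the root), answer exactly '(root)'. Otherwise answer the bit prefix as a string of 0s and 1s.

Answer: 01

Derivation:
Bit 0: prefix='0' (no match yet)
Bit 1: prefix='01' (no match yet)
Bit 2: prefix='010' -> emit 'n', reset
Bit 3: prefix='0' (no match yet)
Bit 4: prefix='01' (no match yet)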